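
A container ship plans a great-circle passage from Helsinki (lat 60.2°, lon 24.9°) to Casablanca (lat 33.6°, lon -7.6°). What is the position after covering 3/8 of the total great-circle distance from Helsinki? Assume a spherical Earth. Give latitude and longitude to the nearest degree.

Write both endpoints as unit vectors p₁, p₂ with components (cos φ cos λ, cos φ sin λ, sin φ).
The central angle between the endpoints is δ = arccos(p₁·p₂) ≈ 0.593 rad (34.0°).
Interpolate at f = 3/8 with slerp weights a = sin((1−f)δ)/sin δ ≈ 0.648, b = sin(fδ)/sin δ ≈ 0.395.
p = a·p₁ + b·p₂ ≈ (0.618, 0.092, 0.781); φ = arcsin(p_z) ≈ 51.33°, λ = atan2(p_y, p_x) ≈ 8.48°.

≈ lat 51°, lon 8°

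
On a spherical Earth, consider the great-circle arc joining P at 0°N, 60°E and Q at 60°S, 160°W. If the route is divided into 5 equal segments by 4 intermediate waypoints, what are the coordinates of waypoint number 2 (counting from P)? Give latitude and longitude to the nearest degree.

From cos δ = sin φ₁ sin φ₂ + cos φ₁ cos φ₂ cos Δλ, the central angle is δ ≈ 1.964 rad (112.5°).
Interpolate at f = 2/5 with slerp weights a = sin((1−f)δ)/sin δ ≈ 1.000, b = sin(fδ)/sin δ ≈ 0.766.
p = a·p₁ + b·p₂ ≈ (0.140, 0.735, -0.663); φ = arcsin(p_z) ≈ -41.53°, λ = atan2(p_y, p_x) ≈ 79.19°.

≈ 42°S, 79°E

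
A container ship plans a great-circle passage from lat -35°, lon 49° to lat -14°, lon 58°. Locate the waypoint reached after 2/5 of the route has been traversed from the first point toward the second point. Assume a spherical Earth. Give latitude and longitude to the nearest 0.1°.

Write both endpoints as unit vectors p₁, p₂ with components (cos φ cos λ, cos φ sin λ, sin φ).
The central angle between the endpoints is δ = arccos(p₁·p₂) ≈ 0.393 rad (22.5°).
Interpolate at f = 2/5 with slerp weights a = sin((1−f)δ)/sin δ ≈ 0.610, b = sin(fδ)/sin δ ≈ 0.409.
p = a·p₁ + b·p₂ ≈ (0.538, 0.714, -0.449); φ = arcsin(p_z) ≈ -26.67°, λ = atan2(p_y, p_x) ≈ 52.98°.

≈ lat -26.7°, lon 53.0°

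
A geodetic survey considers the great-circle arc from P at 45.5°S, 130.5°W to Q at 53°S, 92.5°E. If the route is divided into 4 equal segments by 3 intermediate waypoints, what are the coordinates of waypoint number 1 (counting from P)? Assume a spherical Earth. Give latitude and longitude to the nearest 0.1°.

Convert each endpoint to a unit vector on the sphere (x = cos φ cos λ, y = cos φ sin λ, z = sin φ).
The central angle between the endpoints is δ = arccos(p₁·p₂) ≈ 1.307 rad (74.9°).
Interpolate at f = 1/4 with slerp weights a = sin((1−f)δ)/sin δ ≈ 0.860, b = sin(fδ)/sin δ ≈ 0.332.
p = a·p₁ + b·p₂ ≈ (-0.400, -0.259, -0.879); φ = arcsin(p_z) ≈ -61.53°, λ = atan2(p_y, p_x) ≈ -147.13°.

≈ 61.5°S, 147.1°W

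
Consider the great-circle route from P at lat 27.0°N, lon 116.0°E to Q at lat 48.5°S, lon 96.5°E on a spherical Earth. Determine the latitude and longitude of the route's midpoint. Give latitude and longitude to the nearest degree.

Convert each endpoint to a unit vector on the sphere (x = cos φ cos λ, y = cos φ sin λ, z = sin φ).
The central angle between the endpoints is δ = arccos(p₁·p₂) ≈ 1.353 rad (77.5°).
Interpolate at f = 1/2 with slerp weights a = sin((1−f)δ)/sin δ ≈ 0.641, b = sin(fδ)/sin δ ≈ 0.641.
p = a·p₁ + b·p₂ ≈ (-0.298, 0.935, -0.189); φ = arcsin(p_z) ≈ -10.90°, λ = atan2(p_y, p_x) ≈ 107.70°.

≈ lat 11°S, lon 108°E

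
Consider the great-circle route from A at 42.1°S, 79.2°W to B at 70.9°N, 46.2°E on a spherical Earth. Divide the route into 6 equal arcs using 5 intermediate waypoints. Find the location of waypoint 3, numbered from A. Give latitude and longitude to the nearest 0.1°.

From cos δ = sin φ₁ sin φ₂ + cos φ₁ cos φ₂ cos Δλ, the central angle is δ ≈ 2.456 rad (140.7°).
Interpolate at f = 3/6 with slerp weights a = sin((1−f)δ)/sin δ ≈ 1.488, b = sin(fδ)/sin δ ≈ 1.488.
p = a·p₁ + b·p₂ ≈ (0.544, -0.733, 0.408); φ = arcsin(p_z) ≈ 24.11°, λ = atan2(p_y, p_x) ≈ -53.43°.

≈ 24.1°N, 53.4°W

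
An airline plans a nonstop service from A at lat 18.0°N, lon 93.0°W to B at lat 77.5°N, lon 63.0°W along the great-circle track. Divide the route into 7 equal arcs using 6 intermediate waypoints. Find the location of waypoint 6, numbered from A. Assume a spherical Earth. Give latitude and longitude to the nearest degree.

Write both endpoints as unit vectors p₁, p₂ with components (cos φ cos λ, cos φ sin λ, sin φ).
The central angle between the endpoints is δ = arccos(p₁·p₂) ≈ 1.070 rad (61.3°).
Interpolate at f = 6/7 with slerp weights a = sin((1−f)δ)/sin δ ≈ 0.174, b = sin(fδ)/sin δ ≈ 0.905.
p = a·p₁ + b·p₂ ≈ (0.080, -0.339, 0.937); φ = arcsin(p_z) ≈ 69.59°, λ = atan2(p_y, p_x) ≈ -76.69°.

≈ lat 70°N, lon 77°W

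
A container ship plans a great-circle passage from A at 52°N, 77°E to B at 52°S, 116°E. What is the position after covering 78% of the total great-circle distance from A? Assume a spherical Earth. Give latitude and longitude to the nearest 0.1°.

≈ 29.4°S, 105.0°E

From cos δ = sin φ₁ sin φ₂ + cos φ₁ cos φ₂ cos Δλ, the central angle is δ ≈ 1.903 rad (109.0°).
Interpolate at f = 0.78 with slerp weights a = sin((1−f)δ)/sin δ ≈ 0.430, b = sin(fδ)/sin δ ≈ 1.054.
p = a·p₁ + b·p₂ ≈ (-0.225, 0.841, -0.492); φ = arcsin(p_z) ≈ -29.45°, λ = atan2(p_y, p_x) ≈ 104.97°.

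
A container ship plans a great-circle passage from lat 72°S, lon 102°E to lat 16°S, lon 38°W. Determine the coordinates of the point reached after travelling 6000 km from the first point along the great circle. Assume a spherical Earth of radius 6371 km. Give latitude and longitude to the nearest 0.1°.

≈ lat 49.1°S, lon 28.2°W

Write both endpoints as unit vectors p₁, p₂ with components (cos φ cos λ, cos φ sin λ, sin φ).
The central angle between the endpoints is δ = arccos(p₁·p₂) ≈ 1.536 rad (88.0°). The total great-circle distance is δ·R ≈ 1.536 × 6371 ≈ 9787 km, so the target fraction is f = 6000/9787 ≈ 0.613.
Interpolate at f ≈ 0.613 with slerp weights a = sin((1−f)δ)/sin δ ≈ 0.560, b = sin(fδ)/sin δ ≈ 0.809.
p = a·p₁ + b·p₂ ≈ (0.577, -0.309, -0.756); φ = arcsin(p_z) ≈ -49.11°, λ = atan2(p_y, p_x) ≈ -28.21°.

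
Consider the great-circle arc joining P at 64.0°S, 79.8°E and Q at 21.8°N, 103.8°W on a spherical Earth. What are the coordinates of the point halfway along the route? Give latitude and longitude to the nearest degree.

≈ 47°S, 107°W

Write both endpoints as unit vectors p₁, p₂ with components (cos φ cos λ, cos φ sin λ, sin φ).
The central angle between the endpoints is δ = arccos(p₁·p₂) ≈ 2.404 rad (137.7°).
Interpolate at f = 1/2 with slerp weights a = sin((1−f)δ)/sin δ ≈ 1.387, b = sin(fδ)/sin δ ≈ 1.387.
p = a·p₁ + b·p₂ ≈ (-0.199, -0.652, -0.731); φ = arcsin(p_z) ≈ -47.00°, λ = atan2(p_y, p_x) ≈ -107.01°.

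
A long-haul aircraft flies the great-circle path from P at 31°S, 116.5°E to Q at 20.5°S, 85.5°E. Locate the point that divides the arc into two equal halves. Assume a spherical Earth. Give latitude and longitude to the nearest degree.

Write both endpoints as unit vectors p₁, p₂ with components (cos φ cos λ, cos φ sin λ, sin φ).
The central angle between the endpoints is δ = arccos(p₁·p₂) ≈ 0.518 rad (29.7°).
Interpolate at f = 1/2 with slerp weights a = sin((1−f)δ)/sin δ ≈ 0.517, b = sin(fδ)/sin δ ≈ 0.517.
p = a·p₁ + b·p₂ ≈ (-0.160, 0.880, -0.448); φ = arcsin(p_z) ≈ -26.59°, λ = atan2(p_y, p_x) ≈ 100.30°.

≈ 27°S, 100°E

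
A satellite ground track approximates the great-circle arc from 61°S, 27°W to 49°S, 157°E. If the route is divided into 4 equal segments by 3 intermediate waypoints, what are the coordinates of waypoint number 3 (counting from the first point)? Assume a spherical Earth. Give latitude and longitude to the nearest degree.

≈ 66°S, 159°E

Convert each endpoint to a unit vector on the sphere (x = cos φ cos λ, y = cos φ sin λ, z = sin φ).
The central angle between the endpoints is δ = arccos(p₁·p₂) ≈ 1.221 rad (70.0°).
Interpolate at f = 3/4 with slerp weights a = sin((1−f)δ)/sin δ ≈ 0.320, b = sin(fδ)/sin δ ≈ 0.844.
p = a·p₁ + b·p₂ ≈ (-0.372, 0.146, -0.917); φ = arcsin(p_z) ≈ -66.47°, λ = atan2(p_y, p_x) ≈ 158.55°.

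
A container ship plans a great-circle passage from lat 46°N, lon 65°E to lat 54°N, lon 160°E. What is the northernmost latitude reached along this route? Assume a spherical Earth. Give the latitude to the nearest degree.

≈ 61°N

The great circle lies in the plane with unit normal n̂ = (p₁ × p₂)/|p₁ × p₂|.
Here n̂_z ≈ +0.486; the vertex latitude is φ_max = arccos|n̂_z| ≈ 60.9°.
Check via Clairaut: cos φ_max = |cos φ₁| · sin C = cos(46.0°)·sin(44.4°) ≈ 0.486, again giving ≈ 60.9°.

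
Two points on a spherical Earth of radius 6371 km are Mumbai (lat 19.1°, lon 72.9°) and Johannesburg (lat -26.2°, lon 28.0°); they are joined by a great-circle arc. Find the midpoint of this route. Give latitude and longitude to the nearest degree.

≈ lat -4°, lon 51°

Write both endpoints as unit vectors p₁, p₂ with components (cos φ cos λ, cos φ sin λ, sin φ).
The central angle between the endpoints is δ = arccos(p₁·p₂) ≈ 1.097 rad (62.9°).
Interpolate at f = 1/2 with slerp weights a = sin((1−f)δ)/sin δ ≈ 0.586, b = sin(fδ)/sin δ ≈ 0.586.
p = a·p₁ + b·p₂ ≈ (0.627, 0.776, -0.067); φ = arcsin(p_z) ≈ -3.84°, λ = atan2(p_y, p_x) ≈ 51.06°.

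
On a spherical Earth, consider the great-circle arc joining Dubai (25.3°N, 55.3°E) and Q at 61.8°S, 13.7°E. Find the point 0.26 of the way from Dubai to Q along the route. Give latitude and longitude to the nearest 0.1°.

≈ 2.1°N, 47.9°E

Convert each endpoint to a unit vector on the sphere (x = cos φ cos λ, y = cos φ sin λ, z = sin φ).
The central angle between the endpoints is δ = arccos(p₁·p₂) ≈ 1.628 rad (93.3°).
Interpolate at f = 0.26 with slerp weights a = sin((1−f)δ)/sin δ ≈ 0.935, b = sin(fδ)/sin δ ≈ 0.411.
p = a·p₁ + b·p₂ ≈ (0.670, 0.741, 0.037); φ = arcsin(p_z) ≈ 2.13°, λ = atan2(p_y, p_x) ≈ 47.88°.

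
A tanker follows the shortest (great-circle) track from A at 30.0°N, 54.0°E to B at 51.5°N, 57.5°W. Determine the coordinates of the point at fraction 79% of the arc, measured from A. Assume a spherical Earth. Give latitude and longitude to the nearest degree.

Convert each endpoint to a unit vector on the sphere (x = cos φ cos λ, y = cos φ sin λ, z = sin φ).
The central angle between the endpoints is δ = arccos(p₁·p₂) ≈ 1.376 rad (78.8°).
Interpolate at f = 0.79 with slerp weights a = sin((1−f)δ)/sin δ ≈ 0.290, b = sin(fδ)/sin δ ≈ 0.902.
p = a·p₁ + b·p₂ ≈ (0.450, -0.270, 0.851); φ = arcsin(p_z) ≈ 58.36°, λ = atan2(p_y, p_x) ≈ -31.01°.

≈ 58°N, 31°W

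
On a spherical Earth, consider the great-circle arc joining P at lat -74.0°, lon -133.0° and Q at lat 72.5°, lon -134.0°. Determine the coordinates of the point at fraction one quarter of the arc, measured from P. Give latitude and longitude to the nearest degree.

Write both endpoints as unit vectors p₁, p₂ with components (cos φ cos λ, cos φ sin λ, sin φ).
The central angle between the endpoints is δ = arccos(p₁·p₂) ≈ 2.557 rad (146.5°).
Interpolate at f = 1/4 with slerp weights a = sin((1−f)δ)/sin δ ≈ 1.704, b = sin(fδ)/sin δ ≈ 1.081.
p = a·p₁ + b·p₂ ≈ (-0.546, -0.577, -0.607); φ = arcsin(p_z) ≈ -37.38°, λ = atan2(p_y, p_x) ≈ -133.41°.

≈ lat -37°, lon -133°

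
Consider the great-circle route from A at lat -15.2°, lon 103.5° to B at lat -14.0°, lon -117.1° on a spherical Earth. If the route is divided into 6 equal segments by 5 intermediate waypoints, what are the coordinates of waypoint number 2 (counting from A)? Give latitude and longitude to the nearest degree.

Convert each endpoint to a unit vector on the sphere (x = cos φ cos λ, y = cos φ sin λ, z = sin φ).
The central angle between the endpoints is δ = arccos(p₁·p₂) ≈ 2.275 rad (130.4°).
Interpolate at f = 2/6 with slerp weights a = sin((1−f)δ)/sin δ ≈ 1.310, b = sin(fδ)/sin δ ≈ 0.902.
p = a·p₁ + b·p₂ ≈ (-0.694, 0.450, -0.562); φ = arcsin(p_z) ≈ -34.19°, λ = atan2(p_y, p_x) ≈ 147.04°.

≈ lat -34°, lon 147°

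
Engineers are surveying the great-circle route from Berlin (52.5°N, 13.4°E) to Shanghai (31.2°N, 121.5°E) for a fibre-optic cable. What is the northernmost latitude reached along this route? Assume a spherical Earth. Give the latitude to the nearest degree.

≈ 59°N

The great circle lies in the plane with unit normal n̂ = (p₁ × p₂)/|p₁ × p₂|.
Here n̂_z ≈ +0.511; the vertex latitude is φ_max = arccos|n̂_z| ≈ 59.3°.
Check via Clairaut: cos φ_max = |cos φ₁| · sin C = cos(52.5°)·sin(57.1°) ≈ 0.511, again giving ≈ 59.3°.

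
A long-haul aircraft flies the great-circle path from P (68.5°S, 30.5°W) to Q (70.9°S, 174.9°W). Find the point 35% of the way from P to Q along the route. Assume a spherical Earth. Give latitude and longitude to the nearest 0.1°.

≈ (80.5°S, 56.0°W)

Write both endpoints as unit vectors p₁, p₂ with components (cos φ cos λ, cos φ sin λ, sin φ).
The central angle between the endpoints is δ = arccos(p₁·p₂) ≈ 0.673 rad (38.6°).
Interpolate at f = 0.35 with slerp weights a = sin((1−f)δ)/sin δ ≈ 0.680, b = sin(fδ)/sin δ ≈ 0.374.
p = a·p₁ + b·p₂ ≈ (0.093, -0.137, -0.986); φ = arcsin(p_z) ≈ -80.47°, λ = atan2(p_y, p_x) ≈ -56.01°.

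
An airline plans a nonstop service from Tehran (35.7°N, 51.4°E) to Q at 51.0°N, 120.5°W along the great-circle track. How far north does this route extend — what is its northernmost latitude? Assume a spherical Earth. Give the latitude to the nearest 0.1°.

≈ 85.9°N

The great circle lies in the plane with unit normal n̂ = (p₁ × p₂)/|p₁ × p₂|.
Here n̂_z ≈ -0.072; the vertex latitude is φ_max = arccos|n̂_z| ≈ 85.9°.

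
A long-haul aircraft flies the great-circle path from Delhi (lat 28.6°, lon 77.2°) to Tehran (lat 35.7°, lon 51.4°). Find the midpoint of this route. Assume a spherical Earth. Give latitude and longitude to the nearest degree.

≈ lat 33°, lon 65°

The haversine formula gives a central angle δ ≈ 0.399 rad (22.9°) between the endpoints.
Interpolate at f = 1/2 with slerp weights a = sin((1−f)δ)/sin δ ≈ 0.510, b = sin(fδ)/sin δ ≈ 0.510.
p = a·p₁ + b·p₂ ≈ (0.358, 0.761, 0.542); φ = arcsin(p_z) ≈ 32.81°, λ = atan2(p_y, p_x) ≈ 64.81°.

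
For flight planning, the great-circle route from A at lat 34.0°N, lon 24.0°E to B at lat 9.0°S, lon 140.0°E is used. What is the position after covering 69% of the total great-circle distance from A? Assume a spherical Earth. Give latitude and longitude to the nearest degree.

≈ lat 11°N, lon 110°E

Write both endpoints as unit vectors p₁, p₂ with components (cos φ cos λ, cos φ sin λ, sin φ).
The central angle between the endpoints is δ = arccos(p₁·p₂) ≈ 2.034 rad (116.5°).
Interpolate at f = 0.69 with slerp weights a = sin((1−f)δ)/sin δ ≈ 0.659, b = sin(fδ)/sin δ ≈ 1.102.
p = a·p₁ + b·p₂ ≈ (-0.335, 0.922, 0.196); φ = arcsin(p_z) ≈ 11.30°, λ = atan2(p_y, p_x) ≈ 109.96°.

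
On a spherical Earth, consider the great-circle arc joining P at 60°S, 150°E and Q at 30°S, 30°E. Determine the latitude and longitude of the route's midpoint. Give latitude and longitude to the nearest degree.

≈ 61°S, 65°E

Convert each endpoint to a unit vector on the sphere (x = cos φ cos λ, y = cos φ sin λ, z = sin φ).
The central angle between the endpoints is δ = arccos(p₁·p₂) ≈ 1.353 rad (77.5°).
Interpolate at f = 1/2 with slerp weights a = sin((1−f)δ)/sin δ ≈ 0.641, b = sin(fδ)/sin δ ≈ 0.641.
p = a·p₁ + b·p₂ ≈ (0.203, 0.438, -0.876); φ = arcsin(p_z) ≈ -61.14°, λ = atan2(p_y, p_x) ≈ 65.10°.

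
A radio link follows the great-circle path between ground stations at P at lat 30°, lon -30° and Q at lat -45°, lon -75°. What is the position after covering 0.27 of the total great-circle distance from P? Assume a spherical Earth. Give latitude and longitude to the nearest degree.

≈ lat 10°, lon -41°

Convert each endpoint to a unit vector on the sphere (x = cos φ cos λ, y = cos φ sin λ, z = sin φ).
The central angle between the endpoints is δ = arccos(p₁·p₂) ≈ 1.491 rad (85.4°).
Interpolate at f = 0.27 with slerp weights a = sin((1−f)δ)/sin δ ≈ 0.889, b = sin(fδ)/sin δ ≈ 0.393.
p = a·p₁ + b·p₂ ≈ (0.739, -0.653, 0.166); φ = arcsin(p_z) ≈ 9.58°, λ = atan2(p_y, p_x) ≈ -41.50°.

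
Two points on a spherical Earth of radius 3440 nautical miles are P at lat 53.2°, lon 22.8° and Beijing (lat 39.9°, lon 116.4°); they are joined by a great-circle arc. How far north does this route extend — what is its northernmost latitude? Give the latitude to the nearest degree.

≈ 58°

The great circle lies in the plane with unit normal n̂ = (p₁ × p₂)/|p₁ × p₂|.
Here n̂_z ≈ +0.524; the vertex latitude is φ_max = arccos|n̂_z| ≈ 58.4°.
Check via Clairaut: cos φ_max = |cos φ₁| · sin C = cos(53.2°)·sin(61.1°) ≈ 0.524, again giving ≈ 58.4°.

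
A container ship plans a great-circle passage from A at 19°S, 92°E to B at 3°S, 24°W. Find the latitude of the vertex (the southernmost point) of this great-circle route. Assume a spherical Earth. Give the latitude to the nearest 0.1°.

≈ 22.4°S

The great circle lies in the plane with unit normal n̂ = (p₁ × p₂)/|p₁ × p₂|.
Here n̂_z ≈ -0.925; the vertex latitude is φ_max = arccos|n̂_z| ≈ 22.4°.
Check via Clairaut: cos φ_max = |cos φ₁| · sin C = cos(19.0°)·sin(102.1°) ≈ 0.925, again giving ≈ 22.4°.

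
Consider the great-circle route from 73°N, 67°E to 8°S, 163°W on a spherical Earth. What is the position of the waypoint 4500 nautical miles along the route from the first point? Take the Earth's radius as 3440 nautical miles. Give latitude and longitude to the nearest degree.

≈ 25°N, 171°W

From cos δ = sin φ₁ sin φ₂ + cos φ₁ cos φ₂ cos Δλ, the central angle is δ ≈ 1.896 rad (108.6°). The total great-circle distance is δ·R ≈ 1.896 × 3440 ≈ 6521 nmi, so the target fraction is f = 4500/6521 ≈ 0.690.
Interpolate at f ≈ 0.690 with slerp weights a = sin((1−f)δ)/sin δ ≈ 0.585, b = sin(fδ)/sin δ ≈ 1.019.
p = a·p₁ + b·p₂ ≈ (-0.898, -0.138, 0.418); φ = arcsin(p_z) ≈ 24.68°, λ = atan2(p_y, p_x) ≈ -171.29°.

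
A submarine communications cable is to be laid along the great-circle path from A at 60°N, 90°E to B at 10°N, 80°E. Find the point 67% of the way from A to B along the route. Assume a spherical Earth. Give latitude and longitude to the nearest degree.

≈ 27°N, 82°E

The haversine formula gives a central angle δ ≈ 0.882 rad (50.6°) between the endpoints.
Interpolate at f = 0.67 with slerp weights a = sin((1−f)δ)/sin δ ≈ 0.372, b = sin(fδ)/sin δ ≈ 0.722.
p = a·p₁ + b·p₂ ≈ (0.123, 0.886, 0.447); φ = arcsin(p_z) ≈ 26.57°, λ = atan2(p_y, p_x) ≈ 82.07°.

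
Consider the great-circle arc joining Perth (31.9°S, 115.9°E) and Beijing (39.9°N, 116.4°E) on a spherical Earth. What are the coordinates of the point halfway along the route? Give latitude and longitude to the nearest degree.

Write both endpoints as unit vectors p₁, p₂ with components (cos φ cos λ, cos φ sin λ, sin φ).
The central angle between the endpoints is δ = arccos(p₁·p₂) ≈ 1.253 rad (71.8°).
Interpolate at f = 1/2 with slerp weights a = sin((1−f)δ)/sin δ ≈ 0.617, b = sin(fδ)/sin δ ≈ 0.617.
p = a·p₁ + b·p₂ ≈ (-0.439, 0.896, 0.070); φ = arcsin(p_z) ≈ 4.00°, λ = atan2(p_y, p_x) ≈ 116.14°.

≈ (4°N, 116°E)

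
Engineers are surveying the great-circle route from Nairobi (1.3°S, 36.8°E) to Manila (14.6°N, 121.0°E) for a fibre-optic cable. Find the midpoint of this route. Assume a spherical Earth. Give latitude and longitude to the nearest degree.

≈ (9°N, 78°E)

Write both endpoints as unit vectors p₁, p₂ with components (cos φ cos λ, cos φ sin λ, sin φ).
The central angle between the endpoints is δ = arccos(p₁·p₂) ≈ 1.479 rad (84.7°).
Interpolate at f = 1/2 with slerp weights a = sin((1−f)δ)/sin δ ≈ 0.677, b = sin(fδ)/sin δ ≈ 0.677.
p = a·p₁ + b·p₂ ≈ (0.204, 0.966, 0.155); φ = arcsin(p_z) ≈ 8.93°, λ = atan2(p_y, p_x) ≈ 78.06°.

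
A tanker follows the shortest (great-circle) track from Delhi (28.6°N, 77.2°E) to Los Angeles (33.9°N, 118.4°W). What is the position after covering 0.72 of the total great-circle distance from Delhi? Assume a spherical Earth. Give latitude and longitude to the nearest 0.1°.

From cos δ = sin φ₁ sin φ₂ + cos φ₁ cos φ₂ cos Δλ, the central angle is δ ≈ 2.021 rad (115.8°).
Interpolate at f = 0.72 with slerp weights a = sin((1−f)δ)/sin δ ≈ 0.595, b = sin(fδ)/sin δ ≈ 1.103.
p = a·p₁ + b·p₂ ≈ (-0.320, -0.296, 0.900); φ = arcsin(p_z) ≈ 64.19°, λ = atan2(p_y, p_x) ≈ -137.23°.

≈ (64.2°N, 137.2°W)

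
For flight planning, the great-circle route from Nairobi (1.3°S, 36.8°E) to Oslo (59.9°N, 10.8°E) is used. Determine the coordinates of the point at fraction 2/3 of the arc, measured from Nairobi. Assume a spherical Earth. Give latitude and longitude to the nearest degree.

From cos δ = sin φ₁ sin φ₂ + cos φ₁ cos φ₂ cos Δλ, the central angle is δ ≈ 1.125 rad (64.5°).
Interpolate at f = 2/3 with slerp weights a = sin((1−f)δ)/sin δ ≈ 0.406, b = sin(fδ)/sin δ ≈ 0.756.
p = a·p₁ + b·p₂ ≈ (0.697, 0.314, 0.644); φ = arcsin(p_z) ≈ 40.12°, λ = atan2(p_y, p_x) ≈ 24.25°.

≈ 40°N, 24°E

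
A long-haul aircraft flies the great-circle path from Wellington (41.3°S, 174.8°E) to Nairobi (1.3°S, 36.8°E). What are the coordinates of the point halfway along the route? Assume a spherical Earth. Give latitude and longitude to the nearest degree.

Convert each endpoint to a unit vector on the sphere (x = cos φ cos λ, y = cos φ sin λ, z = sin φ).
The central angle between the endpoints is δ = arccos(p₁·p₂) ≈ 2.145 rad (122.9°).
Interpolate at f = 1/2 with slerp weights a = sin((1−f)δ)/sin δ ≈ 1.046, b = sin(fδ)/sin δ ≈ 1.046.
p = a·p₁ + b·p₂ ≈ (0.055, 0.698, -0.714); φ = arcsin(p_z) ≈ -45.58°, λ = atan2(p_y, p_x) ≈ 85.51°.

≈ 46°S, 86°E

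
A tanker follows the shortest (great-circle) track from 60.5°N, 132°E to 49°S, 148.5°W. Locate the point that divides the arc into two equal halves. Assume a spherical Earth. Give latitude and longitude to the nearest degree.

≈ 7°N, 179°E

From cos δ = sin φ₁ sin φ₂ + cos φ₁ cos φ₂ cos Δλ, the central angle is δ ≈ 2.212 rad (126.7°).
Interpolate at f = 1/2 with slerp weights a = sin((1−f)δ)/sin δ ≈ 1.115, b = sin(fδ)/sin δ ≈ 1.115.
p = a·p₁ + b·p₂ ≈ (-0.991, 0.026, 0.129); φ = arcsin(p_z) ≈ 7.41°, λ = atan2(p_y, p_x) ≈ 178.51°.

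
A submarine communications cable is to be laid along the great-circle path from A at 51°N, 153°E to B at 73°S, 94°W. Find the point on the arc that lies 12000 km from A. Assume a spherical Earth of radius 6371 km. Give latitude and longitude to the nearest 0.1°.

The haversine formula gives a central angle δ ≈ 2.524 rad (144.6°) between the endpoints. The total great-circle distance is δ·R ≈ 2.524 × 6371 ≈ 16078 km, so the target fraction is f = 12000/16078 ≈ 0.746.
Interpolate at f ≈ 0.746 with slerp weights a = sin((1−f)δ)/sin δ ≈ 1.031, b = sin(fδ)/sin δ ≈ 1.642.
p = a·p₁ + b·p₂ ≈ (-0.612, -0.184, -0.769); φ = arcsin(p_z) ≈ -50.30°, λ = atan2(p_y, p_x) ≈ -163.22°.

≈ 50.3°S, 163.2°W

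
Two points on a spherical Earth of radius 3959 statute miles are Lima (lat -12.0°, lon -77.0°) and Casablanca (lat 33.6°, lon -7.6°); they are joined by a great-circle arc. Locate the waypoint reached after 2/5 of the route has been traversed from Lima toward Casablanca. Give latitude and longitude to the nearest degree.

Convert each endpoint to a unit vector on the sphere (x = cos φ cos λ, y = cos φ sin λ, z = sin φ).
The central angle between the endpoints is δ = arccos(p₁·p₂) ≈ 1.398 rad (80.1°).
Interpolate at f = 2/5 with slerp weights a = sin((1−f)δ)/sin δ ≈ 0.755, b = sin(fδ)/sin δ ≈ 0.539.
p = a·p₁ + b·p₂ ≈ (0.611, -0.779, 0.141); φ = arcsin(p_z) ≈ 8.11°, λ = atan2(p_y, p_x) ≈ -51.90°.

≈ lat 8°, lon -52°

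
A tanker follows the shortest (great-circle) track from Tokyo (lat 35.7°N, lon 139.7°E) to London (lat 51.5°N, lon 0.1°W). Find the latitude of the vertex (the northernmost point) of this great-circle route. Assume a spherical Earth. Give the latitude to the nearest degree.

The great circle lies in the plane with unit normal n̂ = (p₁ × p₂)/|p₁ × p₂|.
Here n̂_z ≈ -0.327; the vertex latitude is φ_max = arccos|n̂_z| ≈ 70.9°.
Check via Clairaut: cos φ_max = |cos φ₁| · sin C = cos(35.7°)·sin(23.8°) ≈ 0.327, again giving ≈ 70.9°.

≈ 71°N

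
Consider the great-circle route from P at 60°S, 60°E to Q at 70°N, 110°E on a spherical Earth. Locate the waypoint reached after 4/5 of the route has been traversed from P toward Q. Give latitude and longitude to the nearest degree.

Write both endpoints as unit vectors p₁, p₂ with components (cos φ cos λ, cos φ sin λ, sin φ).
The central angle between the endpoints is δ = arccos(p₁·p₂) ≈ 2.352 rad (134.7°).
Interpolate at f = 4/5 with slerp weights a = sin((1−f)δ)/sin δ ≈ 0.638, b = sin(fδ)/sin δ ≈ 1.340.
p = a·p₁ + b·p₂ ≈ (0.003, 0.707, 0.707); φ = arcsin(p_z) ≈ 45.00°, λ = atan2(p_y, p_x) ≈ 89.78°.

≈ 45°N, 90°E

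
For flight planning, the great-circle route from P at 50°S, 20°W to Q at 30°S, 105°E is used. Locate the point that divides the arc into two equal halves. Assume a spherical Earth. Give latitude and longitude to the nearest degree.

From cos δ = sin φ₁ sin φ₂ + cos φ₁ cos φ₂ cos Δλ, the central angle is δ ≈ 1.507 rad (86.3°).
Interpolate at f = 1/2 with slerp weights a = sin((1−f)δ)/sin δ ≈ 0.686, b = sin(fδ)/sin δ ≈ 0.686.
p = a·p₁ + b·p₂ ≈ (0.260, 0.423, -0.868); φ = arcsin(p_z) ≈ -60.23°, λ = atan2(p_y, p_x) ≈ 58.37°.

≈ 60°S, 58°E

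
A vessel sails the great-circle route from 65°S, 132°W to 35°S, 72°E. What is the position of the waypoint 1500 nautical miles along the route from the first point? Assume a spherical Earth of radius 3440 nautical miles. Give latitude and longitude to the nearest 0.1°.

Write both endpoints as unit vectors p₁, p₂ with components (cos φ cos λ, cos φ sin λ, sin φ).
The central angle between the endpoints is δ = arccos(p₁·p₂) ≈ 1.366 rad (78.3°). The total great-circle distance is δ·R ≈ 1.366 × 3440 ≈ 4698 nmi, so the target fraction is f = 1500/4698 ≈ 0.319.
Interpolate at f ≈ 0.319 with slerp weights a = sin((1−f)δ)/sin δ ≈ 0.819, b = sin(fδ)/sin δ ≈ 0.431.
p = a·p₁ + b·p₂ ≈ (-0.122, 0.079, -0.989); φ = arcsin(p_z) ≈ -81.63°, λ = atan2(p_y, p_x) ≈ 147.14°.

≈ 81.6°S, 147.1°E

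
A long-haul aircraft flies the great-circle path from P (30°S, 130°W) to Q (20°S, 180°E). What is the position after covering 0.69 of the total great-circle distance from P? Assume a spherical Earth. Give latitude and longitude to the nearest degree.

≈ (25°S, 165°W)

Convert each endpoint to a unit vector on the sphere (x = cos φ cos λ, y = cos φ sin λ, z = sin φ).
The central angle between the endpoints is δ = arccos(p₁·p₂) ≈ 0.804 rad (46.0°).
Interpolate at f = 0.69 with slerp weights a = sin((1−f)δ)/sin δ ≈ 0.342, b = sin(fδ)/sin δ ≈ 0.731.
p = a·p₁ + b·p₂ ≈ (-0.878, -0.227, -0.421); φ = arcsin(p_z) ≈ -24.92°, λ = atan2(p_y, p_x) ≈ -165.49°.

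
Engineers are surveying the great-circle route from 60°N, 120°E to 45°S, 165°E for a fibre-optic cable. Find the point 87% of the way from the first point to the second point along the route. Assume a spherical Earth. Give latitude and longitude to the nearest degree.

The haversine formula gives a central angle δ ≈ 1.942 rad (111.2°) between the endpoints.
Interpolate at f = 0.87 with slerp weights a = sin((1−f)δ)/sin δ ≈ 0.268, b = sin(fδ)/sin δ ≈ 1.065.
p = a·p₁ + b·p₂ ≈ (-0.795, 0.311, -0.521); φ = arcsin(p_z) ≈ -31.42°, λ = atan2(p_y, p_x) ≈ 158.63°.

≈ 31°S, 159°E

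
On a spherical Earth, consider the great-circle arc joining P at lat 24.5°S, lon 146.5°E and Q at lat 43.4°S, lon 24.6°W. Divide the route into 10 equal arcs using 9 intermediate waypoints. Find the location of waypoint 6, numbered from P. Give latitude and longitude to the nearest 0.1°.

Write both endpoints as unit vectors p₁, p₂ with components (cos φ cos λ, cos φ sin λ, sin φ).
The central angle between the endpoints is δ = arccos(p₁·p₂) ≈ 1.948 rad (111.6°).
Interpolate at f = 6/10 with slerp weights a = sin((1−f)δ)/sin δ ≈ 0.756, b = sin(fδ)/sin δ ≈ 0.990.
p = a·p₁ + b·p₂ ≈ (0.080, 0.080, -0.994); φ = arcsin(p_z) ≈ -83.48°, λ = atan2(p_y, p_x) ≈ 44.93°.

≈ lat 83.5°S, lon 44.9°E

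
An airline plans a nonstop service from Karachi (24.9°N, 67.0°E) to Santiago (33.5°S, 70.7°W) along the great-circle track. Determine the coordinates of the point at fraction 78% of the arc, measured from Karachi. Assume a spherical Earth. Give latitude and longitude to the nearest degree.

≈ 29°S, 34°W

Write both endpoints as unit vectors p₁, p₂ with components (cos φ cos λ, cos φ sin λ, sin φ).
The central angle between the endpoints is δ = arccos(p₁·p₂) ≈ 2.485 rad (142.4°).
Interpolate at f = 0.78 with slerp weights a = sin((1−f)δ)/sin δ ≈ 0.851, b = sin(fδ)/sin δ ≈ 1.528.
p = a·p₁ + b·p₂ ≈ (0.723, -0.492, -0.485); φ = arcsin(p_z) ≈ -29.02°, λ = atan2(p_y, p_x) ≈ -34.25°.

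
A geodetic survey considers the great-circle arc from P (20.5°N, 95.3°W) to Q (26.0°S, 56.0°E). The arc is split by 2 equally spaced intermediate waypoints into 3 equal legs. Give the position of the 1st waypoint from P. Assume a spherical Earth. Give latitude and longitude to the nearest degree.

≈ (0°N, 47°W)

Convert each endpoint to a unit vector on the sphere (x = cos φ cos λ, y = cos φ sin λ, z = sin φ).
The central angle between the endpoints is δ = arccos(p₁·p₂) ≈ 2.672 rad (153.1°).
Interpolate at f = 1/3 with slerp weights a = sin((1−f)δ)/sin δ ≈ 2.163, b = sin(fδ)/sin δ ≈ 1.720.
p = a·p₁ + b·p₂ ≈ (0.677, -0.736, 0.003); φ = arcsin(p_z) ≈ 0.20°, λ = atan2(p_y, p_x) ≈ -47.37°.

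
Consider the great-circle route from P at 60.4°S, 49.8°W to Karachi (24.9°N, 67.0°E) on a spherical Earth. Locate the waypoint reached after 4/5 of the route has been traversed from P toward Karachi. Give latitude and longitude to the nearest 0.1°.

The haversine formula gives a central angle δ ≈ 2.175 rad (124.6°) between the endpoints.
Interpolate at f = 4/5 with slerp weights a = sin((1−f)δ)/sin δ ≈ 0.512, b = sin(fδ)/sin δ ≈ 1.198.
p = a·p₁ + b·p₂ ≈ (0.588, 0.807, 0.059); φ = arcsin(p_z) ≈ 3.39°, λ = atan2(p_y, p_x) ≈ 53.93°.

≈ 3.4°N, 53.9°E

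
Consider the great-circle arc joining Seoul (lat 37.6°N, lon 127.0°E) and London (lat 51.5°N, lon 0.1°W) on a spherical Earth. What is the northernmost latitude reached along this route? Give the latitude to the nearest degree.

The great circle lies in the plane with unit normal n̂ = (p₁ × p₂)/|p₁ × p₂|.
Here n̂_z ≈ -0.400; the vertex latitude is φ_max = arccos|n̂_z| ≈ 66.4°.
Check via Clairaut: cos φ_max = |cos φ₁| · sin C = cos(37.6°)·sin(30.3°) ≈ 0.400, again giving ≈ 66.4°.

≈ 66°N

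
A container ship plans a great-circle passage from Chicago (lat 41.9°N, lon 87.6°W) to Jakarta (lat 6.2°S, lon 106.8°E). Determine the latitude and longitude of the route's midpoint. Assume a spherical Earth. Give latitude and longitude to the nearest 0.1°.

Convert each endpoint to a unit vector on the sphere (x = cos φ cos λ, y = cos φ sin λ, z = sin φ).
The central angle between the endpoints is δ = arccos(p₁·p₂) ≈ 2.480 rad (142.1°).
Interpolate at f = 1/2 with slerp weights a = sin((1−f)δ)/sin δ ≈ 1.539, b = sin(fδ)/sin δ ≈ 1.539.
p = a·p₁ + b·p₂ ≈ (-0.394, 0.320, 0.861); φ = arcsin(p_z) ≈ 59.48°, λ = atan2(p_y, p_x) ≈ 140.92°.

≈ lat 59.5°N, lon 140.9°E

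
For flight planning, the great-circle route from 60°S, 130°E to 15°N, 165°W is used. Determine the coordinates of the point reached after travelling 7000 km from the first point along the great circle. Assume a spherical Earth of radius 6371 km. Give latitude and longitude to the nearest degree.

≈ 10°S, 178°W

Convert each endpoint to a unit vector on the sphere (x = cos φ cos λ, y = cos φ sin λ, z = sin φ).
The central angle between the endpoints is δ = arccos(p₁·p₂) ≈ 1.591 rad (91.1°). The total great-circle distance is δ·R ≈ 1.591 × 6371 ≈ 10135 km, so the target fraction is f = 7000/10135 ≈ 0.691.
Interpolate at f ≈ 0.691 with slerp weights a = sin((1−f)δ)/sin δ ≈ 0.473, b = sin(fδ)/sin δ ≈ 0.891.
p = a·p₁ + b·p₂ ≈ (-0.983, -0.042, -0.179); φ = arcsin(p_z) ≈ -10.29°, λ = atan2(p_y, p_x) ≈ -177.57°.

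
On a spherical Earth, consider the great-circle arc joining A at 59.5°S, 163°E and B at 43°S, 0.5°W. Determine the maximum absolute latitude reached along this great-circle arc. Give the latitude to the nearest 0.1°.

The great circle lies in the plane with unit normal n̂ = (p₁ × p₂)/|p₁ × p₂|.
Here n̂_z ≈ -0.108; the vertex latitude is φ_max = arccos|n̂_z| ≈ 83.8°.

≈ 83.8°S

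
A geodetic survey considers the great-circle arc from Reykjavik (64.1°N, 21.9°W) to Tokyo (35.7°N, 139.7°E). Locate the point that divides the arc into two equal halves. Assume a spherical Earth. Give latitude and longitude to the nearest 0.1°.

≈ 74.2°N, 120.6°E

Convert each endpoint to a unit vector on the sphere (x = cos φ cos λ, y = cos φ sin λ, z = sin φ).
The central angle between the endpoints is δ = arccos(p₁·p₂) ≈ 1.381 rad (79.1°).
Interpolate at f = 1/2 with slerp weights a = sin((1−f)δ)/sin δ ≈ 0.649, b = sin(fδ)/sin δ ≈ 0.649.
p = a·p₁ + b·p₂ ≈ (-0.139, 0.235, 0.962); φ = arcsin(p_z) ≈ 74.16°, λ = atan2(p_y, p_x) ≈ 120.58°.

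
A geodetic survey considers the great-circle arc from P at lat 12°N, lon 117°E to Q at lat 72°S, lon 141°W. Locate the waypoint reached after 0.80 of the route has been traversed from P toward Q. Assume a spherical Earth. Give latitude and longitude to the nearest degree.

≈ lat 65°S, lon 163°E

From cos δ = sin φ₁ sin φ₂ + cos φ₁ cos φ₂ cos Δλ, the central angle is δ ≈ 1.834 rad (105.1°).
Interpolate at f = 0.80 with slerp weights a = sin((1−f)δ)/sin δ ≈ 0.372, b = sin(fδ)/sin δ ≈ 1.030.
p = a·p₁ + b·p₂ ≈ (-0.412, 0.123, -0.903); φ = arcsin(p_z) ≈ -64.50°, λ = atan2(p_y, p_x) ≈ 163.33°.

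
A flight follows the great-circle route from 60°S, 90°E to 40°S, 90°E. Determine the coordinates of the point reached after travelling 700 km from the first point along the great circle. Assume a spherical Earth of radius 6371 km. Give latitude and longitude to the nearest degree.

Convert each endpoint to a unit vector on the sphere (x = cos φ cos λ, y = cos φ sin λ, z = sin φ).
The central angle between the endpoints is δ = arccos(p₁·p₂) ≈ 0.349 rad (20.0°). The total great-circle distance is δ·R ≈ 0.349 × 6371 ≈ 2224 km, so the target fraction is f = 700/2224 ≈ 0.315.
Interpolate at f ≈ 0.315 with slerp weights a = sin((1−f)δ)/sin δ ≈ 0.693, b = sin(fδ)/sin δ ≈ 0.321.
p = a·p₁ + b·p₂ ≈ (0.000, 0.592, -0.806); φ = arcsin(p_z) ≈ -53.70°, λ = atan2(p_y, p_x) ≈ 90.00°.

≈ 54°S, 90°E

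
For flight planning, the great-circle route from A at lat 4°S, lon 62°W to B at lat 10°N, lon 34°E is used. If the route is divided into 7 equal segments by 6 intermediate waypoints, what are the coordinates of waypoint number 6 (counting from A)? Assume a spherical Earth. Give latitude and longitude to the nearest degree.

Write both endpoints as unit vectors p₁, p₂ with components (cos φ cos λ, cos φ sin λ, sin φ).
The central angle between the endpoints is δ = arccos(p₁·p₂) ≈ 1.686 rad (96.6°).
Interpolate at f = 6/7 with slerp weights a = sin((1−f)δ)/sin δ ≈ 0.240, b = sin(fδ)/sin δ ≈ 0.999.
p = a·p₁ + b·p₂ ≈ (0.928, 0.339, 0.157); φ = arcsin(p_z) ≈ 9.01°, λ = atan2(p_y, p_x) ≈ 20.04°.

≈ lat 9°N, lon 20°E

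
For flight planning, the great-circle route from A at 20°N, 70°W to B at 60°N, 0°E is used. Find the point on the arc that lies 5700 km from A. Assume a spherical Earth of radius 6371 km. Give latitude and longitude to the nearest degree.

From cos δ = sin φ₁ sin φ₂ + cos φ₁ cos φ₂ cos Δλ, the central angle is δ ≈ 1.096 rad (62.8°). The total great-circle distance is δ·R ≈ 1.096 × 6371 ≈ 6984 km, so the target fraction is f = 5700/6984 ≈ 0.816.
Interpolate at f ≈ 0.816 with slerp weights a = sin((1−f)δ)/sin δ ≈ 0.225, b = sin(fδ)/sin δ ≈ 0.877.
p = a·p₁ + b·p₂ ≈ (0.511, -0.199, 0.836); φ = arcsin(p_z) ≈ 56.76°, λ = atan2(p_y, p_x) ≈ -21.26°.

≈ 57°N, 21°W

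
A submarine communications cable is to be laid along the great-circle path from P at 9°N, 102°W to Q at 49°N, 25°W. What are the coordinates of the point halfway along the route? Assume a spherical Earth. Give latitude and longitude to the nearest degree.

≈ 35°N, 73°W

Convert each endpoint to a unit vector on the sphere (x = cos φ cos λ, y = cos φ sin λ, z = sin φ).
The central angle between the endpoints is δ = arccos(p₁·p₂) ≈ 1.304 rad (74.7°).
Interpolate at f = 1/2 with slerp weights a = sin((1−f)δ)/sin δ ≈ 0.629, b = sin(fδ)/sin δ ≈ 0.629.
p = a·p₁ + b·p₂ ≈ (0.245, -0.782, 0.573); φ = arcsin(p_z) ≈ 34.97°, λ = atan2(p_y, p_x) ≈ -72.62°.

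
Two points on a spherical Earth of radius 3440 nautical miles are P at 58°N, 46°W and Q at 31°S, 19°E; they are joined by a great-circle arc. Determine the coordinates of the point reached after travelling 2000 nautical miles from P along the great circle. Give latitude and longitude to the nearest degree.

≈ 32°N, 15°W

Convert each endpoint to a unit vector on the sphere (x = cos φ cos λ, y = cos φ sin λ, z = sin φ).
The central angle between the endpoints is δ = arccos(p₁·p₂) ≈ 1.818 rad (104.2°). The total great-circle distance is δ·R ≈ 1.818 × 3440 ≈ 6254 nmi, so the target fraction is f = 2000/6254 ≈ 0.320.
Interpolate at f ≈ 0.320 with slerp weights a = sin((1−f)δ)/sin δ ≈ 0.974, b = sin(fδ)/sin δ ≈ 0.566.
p = a·p₁ + b·p₂ ≈ (0.818, -0.213, 0.535); φ = arcsin(p_z) ≈ 32.32°, λ = atan2(p_y, p_x) ≈ -14.62°.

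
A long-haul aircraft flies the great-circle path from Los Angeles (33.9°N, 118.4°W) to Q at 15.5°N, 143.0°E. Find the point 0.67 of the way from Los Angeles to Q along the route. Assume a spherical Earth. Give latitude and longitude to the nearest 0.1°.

≈ 30.1°N, 170.5°E

The haversine formula gives a central angle δ ≈ 1.541 rad (88.3°) between the endpoints.
Interpolate at f = 0.67 with slerp weights a = sin((1−f)δ)/sin δ ≈ 0.487, b = sin(fδ)/sin δ ≈ 0.859.
p = a·p₁ + b·p₂ ≈ (-0.853, 0.142, 0.501); φ = arcsin(p_z) ≈ 30.09°, λ = atan2(p_y, p_x) ≈ 170.52°.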